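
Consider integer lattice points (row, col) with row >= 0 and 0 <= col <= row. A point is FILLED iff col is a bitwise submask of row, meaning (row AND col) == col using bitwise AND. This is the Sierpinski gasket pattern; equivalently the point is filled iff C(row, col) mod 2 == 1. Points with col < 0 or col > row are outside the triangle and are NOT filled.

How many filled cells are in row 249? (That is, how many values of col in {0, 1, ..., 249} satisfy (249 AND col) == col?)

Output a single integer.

Answer: 64

Derivation:
249 in binary = 11111001
popcount(249) = number of 1-bits in 11111001 = 6
A col c satisfies (249 AND c) == c iff every set bit of c is also set in 249; each of the 6 set bits of 249 can independently be on or off in c.
count = 2^6 = 64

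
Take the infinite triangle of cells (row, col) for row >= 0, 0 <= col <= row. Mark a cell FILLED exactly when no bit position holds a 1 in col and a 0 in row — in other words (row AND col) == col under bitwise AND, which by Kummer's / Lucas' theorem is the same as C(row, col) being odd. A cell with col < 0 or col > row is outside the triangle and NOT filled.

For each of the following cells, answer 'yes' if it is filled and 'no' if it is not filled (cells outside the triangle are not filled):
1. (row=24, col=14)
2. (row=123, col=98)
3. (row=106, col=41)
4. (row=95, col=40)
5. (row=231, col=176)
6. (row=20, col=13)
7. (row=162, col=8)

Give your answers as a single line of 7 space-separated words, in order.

Answer: no yes no no no no no

Derivation:
(24,14): row=0b11000, col=0b1110, row AND col = 0b1000 = 8; 8 != 14 -> empty
(123,98): row=0b1111011, col=0b1100010, row AND col = 0b1100010 = 98; 98 == 98 -> filled
(106,41): row=0b1101010, col=0b101001, row AND col = 0b101000 = 40; 40 != 41 -> empty
(95,40): row=0b1011111, col=0b101000, row AND col = 0b1000 = 8; 8 != 40 -> empty
(231,176): row=0b11100111, col=0b10110000, row AND col = 0b10100000 = 160; 160 != 176 -> empty
(20,13): row=0b10100, col=0b1101, row AND col = 0b100 = 4; 4 != 13 -> empty
(162,8): row=0b10100010, col=0b1000, row AND col = 0b0 = 0; 0 != 8 -> empty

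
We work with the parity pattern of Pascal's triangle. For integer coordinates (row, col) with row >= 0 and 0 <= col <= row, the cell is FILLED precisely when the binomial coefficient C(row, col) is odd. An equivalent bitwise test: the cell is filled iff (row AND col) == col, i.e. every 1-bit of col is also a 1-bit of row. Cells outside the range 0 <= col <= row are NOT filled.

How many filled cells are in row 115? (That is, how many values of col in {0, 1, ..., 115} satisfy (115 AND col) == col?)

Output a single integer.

Answer: 32

Derivation:
115 in binary = 1110011
popcount(115) = number of 1-bits in 1110011 = 5
A col c satisfies (115 AND c) == c iff every set bit of c is also set in 115; each of the 5 set bits of 115 can independently be on or off in c.
count = 2^5 = 32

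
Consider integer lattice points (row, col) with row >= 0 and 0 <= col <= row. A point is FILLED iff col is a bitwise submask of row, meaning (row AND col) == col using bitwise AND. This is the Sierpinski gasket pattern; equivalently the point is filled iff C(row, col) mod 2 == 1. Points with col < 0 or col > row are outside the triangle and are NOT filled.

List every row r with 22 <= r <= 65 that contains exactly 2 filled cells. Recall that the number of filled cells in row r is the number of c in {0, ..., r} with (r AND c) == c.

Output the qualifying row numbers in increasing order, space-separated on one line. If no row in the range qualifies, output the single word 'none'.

Answer: 32 64

Derivation:
Row r has 2^popcount(r) filled cells, so we need popcount(r) = log2(2) = 1.
Scan r = 22..65 and keep those with exactly 1 one-bits:
r=22=10110 popcount=3 -> skip
r=23=10111 popcount=4 -> skip
r=24=11000 popcount=2 -> skip
r=25=11001 popcount=3 -> skip
r=26=11010 popcount=3 -> skip
r=27=11011 popcount=4 -> skip
r=28=11100 popcount=3 -> skip
r=29=11101 popcount=4 -> skip
r=30=11110 popcount=4 -> skip
r=31=11111 popcount=5 -> skip
r=32=100000 popcount=1 -> KEEP
r=33=100001 popcount=2 -> skip
r=34=100010 popcount=2 -> skip
r=35=100011 popcount=3 -> skip
r=36=100100 popcount=2 -> skip
r=37=100101 popcount=3 -> skip
r=38=100110 popcount=3 -> skip
r=39=100111 popcount=4 -> skip
r=40=101000 popcount=2 -> skip
r=41=101001 popcount=3 -> skip
r=42=101010 popcount=3 -> skip
r=43=101011 popcount=4 -> skip
r=44=101100 popcount=3 -> skip
r=45=101101 popcount=4 -> skip
r=46=101110 popcount=4 -> skip
r=47=101111 popcount=5 -> skip
r=48=110000 popcount=2 -> skip
r=49=110001 popcount=3 -> skip
r=50=110010 popcount=3 -> skip
r=51=110011 popcount=4 -> skip
r=52=110100 popcount=3 -> skip
r=53=110101 popcount=4 -> skip
r=54=110110 popcount=4 -> skip
r=55=110111 popcount=5 -> skip
r=56=111000 popcount=3 -> skip
r=57=111001 popcount=4 -> skip
r=58=111010 popcount=4 -> skip
r=59=111011 popcount=5 -> skip
r=60=111100 popcount=4 -> skip
r=61=111101 popcount=5 -> skip
r=62=111110 popcount=5 -> skip
r=63=111111 popcount=6 -> skip
r=64=1000000 popcount=1 -> KEEP
r=65=1000001 popcount=2 -> skip
Kept rows: 32 64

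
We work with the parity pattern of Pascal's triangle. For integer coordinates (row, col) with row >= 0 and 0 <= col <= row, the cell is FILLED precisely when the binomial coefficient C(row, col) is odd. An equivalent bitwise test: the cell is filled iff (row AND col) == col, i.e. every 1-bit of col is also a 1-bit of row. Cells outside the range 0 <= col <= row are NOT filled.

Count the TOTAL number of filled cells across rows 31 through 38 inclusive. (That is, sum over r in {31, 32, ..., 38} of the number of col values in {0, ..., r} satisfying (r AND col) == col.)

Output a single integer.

r31=11111 pc5: +32 =32
r32=100000 pc1: +2 =34
r33=100001 pc2: +4 =38
r34=100010 pc2: +4 =42
r35=100011 pc3: +8 =50
r36=100100 pc2: +4 =54
r37=100101 pc3: +8 =62
r38=100110 pc3: +8 =70

Answer: 70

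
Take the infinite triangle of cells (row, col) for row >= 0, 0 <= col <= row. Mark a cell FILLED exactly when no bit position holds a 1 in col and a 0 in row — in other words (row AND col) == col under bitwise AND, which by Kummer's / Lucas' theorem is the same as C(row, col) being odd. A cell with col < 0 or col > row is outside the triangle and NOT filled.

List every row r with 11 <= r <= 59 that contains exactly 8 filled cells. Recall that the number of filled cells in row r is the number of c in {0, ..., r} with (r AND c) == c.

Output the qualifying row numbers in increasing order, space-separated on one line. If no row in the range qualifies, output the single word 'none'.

Answer: 11 13 14 19 21 22 25 26 28 35 37 38 41 42 44 49 50 52 56

Derivation:
Row r has 2^popcount(r) filled cells, so we need popcount(r) = log2(8) = 3.
Scan r = 11..59 and keep those with exactly 3 one-bits:
r=11=1011 popcount=3 -> KEEP
r=12=1100 popcount=2 -> skip
r=13=1101 popcount=3 -> KEEP
r=14=1110 popcount=3 -> KEEP
r=15=1111 popcount=4 -> skip
r=16=10000 popcount=1 -> skip
r=17=10001 popcount=2 -> skip
r=18=10010 popcount=2 -> skip
r=19=10011 popcount=3 -> KEEP
r=20=10100 popcount=2 -> skip
r=21=10101 popcount=3 -> KEEP
r=22=10110 popcount=3 -> KEEP
r=23=10111 popcount=4 -> skip
r=24=11000 popcount=2 -> skip
r=25=11001 popcount=3 -> KEEP
r=26=11010 popcount=3 -> KEEP
r=27=11011 popcount=4 -> skip
r=28=11100 popcount=3 -> KEEP
r=29=11101 popcount=4 -> skip
r=30=11110 popcount=4 -> skip
r=31=11111 popcount=5 -> skip
r=32=100000 popcount=1 -> skip
r=33=100001 popcount=2 -> skip
r=34=100010 popcount=2 -> skip
r=35=100011 popcount=3 -> KEEP
r=36=100100 popcount=2 -> skip
r=37=100101 popcount=3 -> KEEP
r=38=100110 popcount=3 -> KEEP
r=39=100111 popcount=4 -> skip
r=40=101000 popcount=2 -> skip
r=41=101001 popcount=3 -> KEEP
r=42=101010 popcount=3 -> KEEP
r=43=101011 popcount=4 -> skip
r=44=101100 popcount=3 -> KEEP
r=45=101101 popcount=4 -> skip
r=46=101110 popcount=4 -> skip
r=47=101111 popcount=5 -> skip
r=48=110000 popcount=2 -> skip
r=49=110001 popcount=3 -> KEEP
r=50=110010 popcount=3 -> KEEP
r=51=110011 popcount=4 -> skip
r=52=110100 popcount=3 -> KEEP
r=53=110101 popcount=4 -> skip
r=54=110110 popcount=4 -> skip
r=55=110111 popcount=5 -> skip
r=56=111000 popcount=3 -> KEEP
r=57=111001 popcount=4 -> skip
r=58=111010 popcount=4 -> skip
r=59=111011 popcount=5 -> skip
Kept rows: 11 13 14 19 21 22 25 26 28 35 37 38 41 42 44 49 50 52 56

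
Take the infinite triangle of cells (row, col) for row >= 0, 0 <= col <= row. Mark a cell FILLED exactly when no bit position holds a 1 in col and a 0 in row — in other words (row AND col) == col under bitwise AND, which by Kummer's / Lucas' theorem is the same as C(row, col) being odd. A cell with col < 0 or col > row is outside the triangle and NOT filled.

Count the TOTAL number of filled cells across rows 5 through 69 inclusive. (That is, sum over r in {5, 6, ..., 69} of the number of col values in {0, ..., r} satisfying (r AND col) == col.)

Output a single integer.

r5=101 pc2: +4 =4
r6=110 pc2: +4 =8
r7=111 pc3: +8 =16
r8=1000 pc1: +2 =18
r9=1001 pc2: +4 =22
r10=1010 pc2: +4 =26
r11=1011 pc3: +8 =34
r12=1100 pc2: +4 =38
r13=1101 pc3: +8 =46
r14=1110 pc3: +8 =54
r15=1111 pc4: +16 =70
r16=10000 pc1: +2 =72
r17=10001 pc2: +4 =76
r18=10010 pc2: +4 =80
r19=10011 pc3: +8 =88
r20=10100 pc2: +4 =92
r21=10101 pc3: +8 =100
r22=10110 pc3: +8 =108
r23=10111 pc4: +16 =124
r24=11000 pc2: +4 =128
r25=11001 pc3: +8 =136
r26=11010 pc3: +8 =144
r27=11011 pc4: +16 =160
r28=11100 pc3: +8 =168
r29=11101 pc4: +16 =184
r30=11110 pc4: +16 =200
r31=11111 pc5: +32 =232
r32=100000 pc1: +2 =234
r33=100001 pc2: +4 =238
r34=100010 pc2: +4 =242
r35=100011 pc3: +8 =250
r36=100100 pc2: +4 =254
r37=100101 pc3: +8 =262
r38=100110 pc3: +8 =270
r39=100111 pc4: +16 =286
r40=101000 pc2: +4 =290
r41=101001 pc3: +8 =298
r42=101010 pc3: +8 =306
r43=101011 pc4: +16 =322
r44=101100 pc3: +8 =330
r45=101101 pc4: +16 =346
r46=101110 pc4: +16 =362
r47=101111 pc5: +32 =394
r48=110000 pc2: +4 =398
r49=110001 pc3: +8 =406
r50=110010 pc3: +8 =414
r51=110011 pc4: +16 =430
r52=110100 pc3: +8 =438
r53=110101 pc4: +16 =454
r54=110110 pc4: +16 =470
r55=110111 pc5: +32 =502
r56=111000 pc3: +8 =510
r57=111001 pc4: +16 =526
r58=111010 pc4: +16 =542
r59=111011 pc5: +32 =574
r60=111100 pc4: +16 =590
r61=111101 pc5: +32 =622
r62=111110 pc5: +32 =654
r63=111111 pc6: +64 =718
r64=1000000 pc1: +2 =720
r65=1000001 pc2: +4 =724
r66=1000010 pc2: +4 =728
r67=1000011 pc3: +8 =736
r68=1000100 pc2: +4 =740
r69=1000101 pc3: +8 =748

Answer: 748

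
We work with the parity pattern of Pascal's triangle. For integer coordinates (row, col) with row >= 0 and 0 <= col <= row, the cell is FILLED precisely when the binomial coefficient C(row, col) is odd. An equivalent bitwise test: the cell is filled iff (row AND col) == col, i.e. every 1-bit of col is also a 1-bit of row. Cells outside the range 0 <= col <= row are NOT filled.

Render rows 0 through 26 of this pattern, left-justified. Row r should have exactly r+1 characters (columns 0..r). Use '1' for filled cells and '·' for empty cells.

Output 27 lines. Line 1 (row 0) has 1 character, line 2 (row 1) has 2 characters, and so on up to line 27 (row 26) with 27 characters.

r0=0: 1
r1=1: 11
r2=10: 1·1
r3=11: 1111
r4=100: 1···1
r5=101: 11··11
r6=110: 1·1·1·1
r7=111: 11111111
r8=1000: 1·······1
r9=1001: 11······11
r10=1010: 1·1·····1·1
r11=1011: 1111····1111
r12=1100: 1···1···1···1
r13=1101: 11··11··11··11
r14=1110: 1·1·1·1·1·1·1·1
r15=1111: 1111111111111111
r16=10000: 1···············1
r17=10001: 11··············11
r18=10010: 1·1·············1·1
r19=10011: 1111············1111
r20=10100: 1···1···········1···1
r21=10101: 11··11··········11··11
r22=10110: 1·1·1·1·········1·1·1·1
r23=10111: 11111111········11111111
r24=11000: 1·······1·······1·······1
r25=11001: 11······11······11······11
r26=11010: 1·1·····1·1·····1·1·····1·1

Answer: 1
11
1·1
1111
1···1
11··11
1·1·1·1
11111111
1·······1
11······11
1·1·····1·1
1111····1111
1···1···1···1
11··11··11··11
1·1·1·1·1·1·1·1
1111111111111111
1···············1
11··············11
1·1·············1·1
1111············1111
1···1···········1···1
11··11··········11··11
1·1·1·1·········1·1·1·1
11111111········11111111
1·······1·······1·······1
11······11······11······11
1·1·····1·1·····1·1·····1·1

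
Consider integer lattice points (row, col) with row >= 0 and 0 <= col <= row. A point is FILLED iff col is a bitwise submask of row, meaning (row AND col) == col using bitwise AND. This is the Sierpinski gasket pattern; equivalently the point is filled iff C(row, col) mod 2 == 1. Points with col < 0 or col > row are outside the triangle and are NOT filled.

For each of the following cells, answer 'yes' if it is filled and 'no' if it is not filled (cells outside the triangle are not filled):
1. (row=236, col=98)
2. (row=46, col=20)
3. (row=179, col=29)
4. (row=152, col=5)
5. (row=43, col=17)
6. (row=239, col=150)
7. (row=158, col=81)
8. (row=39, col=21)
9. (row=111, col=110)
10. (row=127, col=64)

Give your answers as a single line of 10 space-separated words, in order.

(236,98): row=0b11101100, col=0b1100010, row AND col = 0b1100000 = 96; 96 != 98 -> empty
(46,20): row=0b101110, col=0b10100, row AND col = 0b100 = 4; 4 != 20 -> empty
(179,29): row=0b10110011, col=0b11101, row AND col = 0b10001 = 17; 17 != 29 -> empty
(152,5): row=0b10011000, col=0b101, row AND col = 0b0 = 0; 0 != 5 -> empty
(43,17): row=0b101011, col=0b10001, row AND col = 0b1 = 1; 1 != 17 -> empty
(239,150): row=0b11101111, col=0b10010110, row AND col = 0b10000110 = 134; 134 != 150 -> empty
(158,81): row=0b10011110, col=0b1010001, row AND col = 0b10000 = 16; 16 != 81 -> empty
(39,21): row=0b100111, col=0b10101, row AND col = 0b101 = 5; 5 != 21 -> empty
(111,110): row=0b1101111, col=0b1101110, row AND col = 0b1101110 = 110; 110 == 110 -> filled
(127,64): row=0b1111111, col=0b1000000, row AND col = 0b1000000 = 64; 64 == 64 -> filled

Answer: no no no no no no no no yes yes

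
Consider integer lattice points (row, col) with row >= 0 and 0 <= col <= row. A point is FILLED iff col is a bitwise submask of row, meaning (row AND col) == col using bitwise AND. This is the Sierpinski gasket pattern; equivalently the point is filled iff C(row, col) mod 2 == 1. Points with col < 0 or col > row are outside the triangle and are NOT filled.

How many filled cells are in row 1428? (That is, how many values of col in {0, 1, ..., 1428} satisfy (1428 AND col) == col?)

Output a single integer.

Answer: 32

Derivation:
1428 in binary = 10110010100
popcount(1428) = number of 1-bits in 10110010100 = 5
A col c satisfies (1428 AND c) == c iff every set bit of c is also set in 1428; each of the 5 set bits of 1428 can independently be on or off in c.
count = 2^5 = 32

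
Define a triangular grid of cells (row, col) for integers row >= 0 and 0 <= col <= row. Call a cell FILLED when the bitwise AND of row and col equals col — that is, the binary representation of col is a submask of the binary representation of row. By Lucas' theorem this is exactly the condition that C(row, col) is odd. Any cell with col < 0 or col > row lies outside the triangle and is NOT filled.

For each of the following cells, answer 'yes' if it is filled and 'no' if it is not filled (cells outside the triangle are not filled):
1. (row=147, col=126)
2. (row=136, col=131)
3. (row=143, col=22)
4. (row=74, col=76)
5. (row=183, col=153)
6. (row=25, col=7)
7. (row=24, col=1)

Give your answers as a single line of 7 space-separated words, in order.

Answer: no no no no no no no

Derivation:
(147,126): row=0b10010011, col=0b1111110, row AND col = 0b10010 = 18; 18 != 126 -> empty
(136,131): row=0b10001000, col=0b10000011, row AND col = 0b10000000 = 128; 128 != 131 -> empty
(143,22): row=0b10001111, col=0b10110, row AND col = 0b110 = 6; 6 != 22 -> empty
(74,76): col outside [0, 74] -> not filled
(183,153): row=0b10110111, col=0b10011001, row AND col = 0b10010001 = 145; 145 != 153 -> empty
(25,7): row=0b11001, col=0b111, row AND col = 0b1 = 1; 1 != 7 -> empty
(24,1): row=0b11000, col=0b1, row AND col = 0b0 = 0; 0 != 1 -> empty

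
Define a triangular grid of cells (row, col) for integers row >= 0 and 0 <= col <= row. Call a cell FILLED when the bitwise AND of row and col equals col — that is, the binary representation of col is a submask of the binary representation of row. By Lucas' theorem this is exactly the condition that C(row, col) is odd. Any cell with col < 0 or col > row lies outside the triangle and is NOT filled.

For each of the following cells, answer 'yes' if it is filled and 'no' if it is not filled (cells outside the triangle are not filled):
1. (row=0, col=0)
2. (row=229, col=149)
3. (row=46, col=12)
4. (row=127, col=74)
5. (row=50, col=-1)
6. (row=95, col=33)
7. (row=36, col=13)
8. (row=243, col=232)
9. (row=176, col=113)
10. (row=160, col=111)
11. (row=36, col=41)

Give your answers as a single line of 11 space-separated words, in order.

Answer: yes no yes yes no no no no no no no

Derivation:
(0,0): row=0b0, col=0b0, row AND col = 0b0 = 0; 0 == 0 -> filled
(229,149): row=0b11100101, col=0b10010101, row AND col = 0b10000101 = 133; 133 != 149 -> empty
(46,12): row=0b101110, col=0b1100, row AND col = 0b1100 = 12; 12 == 12 -> filled
(127,74): row=0b1111111, col=0b1001010, row AND col = 0b1001010 = 74; 74 == 74 -> filled
(50,-1): col outside [0, 50] -> not filled
(95,33): row=0b1011111, col=0b100001, row AND col = 0b1 = 1; 1 != 33 -> empty
(36,13): row=0b100100, col=0b1101, row AND col = 0b100 = 4; 4 != 13 -> empty
(243,232): row=0b11110011, col=0b11101000, row AND col = 0b11100000 = 224; 224 != 232 -> empty
(176,113): row=0b10110000, col=0b1110001, row AND col = 0b110000 = 48; 48 != 113 -> empty
(160,111): row=0b10100000, col=0b1101111, row AND col = 0b100000 = 32; 32 != 111 -> empty
(36,41): col outside [0, 36] -> not filled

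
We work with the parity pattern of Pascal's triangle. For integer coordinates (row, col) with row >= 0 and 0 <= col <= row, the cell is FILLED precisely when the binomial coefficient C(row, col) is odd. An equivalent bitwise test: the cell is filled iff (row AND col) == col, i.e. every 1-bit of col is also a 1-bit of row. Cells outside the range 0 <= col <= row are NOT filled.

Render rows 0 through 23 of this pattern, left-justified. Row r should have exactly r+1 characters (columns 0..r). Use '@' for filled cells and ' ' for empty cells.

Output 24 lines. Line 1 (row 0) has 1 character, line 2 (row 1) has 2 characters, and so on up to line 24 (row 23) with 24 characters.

Answer: @
@@
@ @
@@@@
@   @
@@  @@
@ @ @ @
@@@@@@@@
@       @
@@      @@
@ @     @ @
@@@@    @@@@
@   @   @   @
@@  @@  @@  @@
@ @ @ @ @ @ @ @
@@@@@@@@@@@@@@@@
@               @
@@              @@
@ @             @ @
@@@@            @@@@
@   @           @   @
@@  @@          @@  @@
@ @ @ @         @ @ @ @
@@@@@@@@        @@@@@@@@

Derivation:
r0=0: @
r1=1: @@
r2=10: @ @
r3=11: @@@@
r4=100: @   @
r5=101: @@  @@
r6=110: @ @ @ @
r7=111: @@@@@@@@
r8=1000: @       @
r9=1001: @@      @@
r10=1010: @ @     @ @
r11=1011: @@@@    @@@@
r12=1100: @   @   @   @
r13=1101: @@  @@  @@  @@
r14=1110: @ @ @ @ @ @ @ @
r15=1111: @@@@@@@@@@@@@@@@
r16=10000: @               @
r17=10001: @@              @@
r18=10010: @ @             @ @
r19=10011: @@@@            @@@@
r20=10100: @   @           @   @
r21=10101: @@  @@          @@  @@
r22=10110: @ @ @ @         @ @ @ @
r23=10111: @@@@@@@@        @@@@@@@@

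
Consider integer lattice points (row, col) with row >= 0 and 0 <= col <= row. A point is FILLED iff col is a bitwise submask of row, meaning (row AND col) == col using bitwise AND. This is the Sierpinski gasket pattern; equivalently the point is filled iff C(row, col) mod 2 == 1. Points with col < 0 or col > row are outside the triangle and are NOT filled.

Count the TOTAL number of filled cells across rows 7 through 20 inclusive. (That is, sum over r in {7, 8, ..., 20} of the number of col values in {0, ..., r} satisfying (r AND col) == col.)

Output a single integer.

Answer: 84

Derivation:
r7=111 pc3: +8 =8
r8=1000 pc1: +2 =10
r9=1001 pc2: +4 =14
r10=1010 pc2: +4 =18
r11=1011 pc3: +8 =26
r12=1100 pc2: +4 =30
r13=1101 pc3: +8 =38
r14=1110 pc3: +8 =46
r15=1111 pc4: +16 =62
r16=10000 pc1: +2 =64
r17=10001 pc2: +4 =68
r18=10010 pc2: +4 =72
r19=10011 pc3: +8 =80
r20=10100 pc2: +4 =84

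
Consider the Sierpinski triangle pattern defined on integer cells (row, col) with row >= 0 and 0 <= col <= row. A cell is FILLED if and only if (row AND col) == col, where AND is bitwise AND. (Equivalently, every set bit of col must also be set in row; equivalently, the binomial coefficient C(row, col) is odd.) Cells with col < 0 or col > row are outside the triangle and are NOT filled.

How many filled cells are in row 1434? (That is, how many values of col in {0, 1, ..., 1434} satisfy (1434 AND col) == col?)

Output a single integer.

Answer: 64

Derivation:
1434 in binary = 10110011010
popcount(1434) = number of 1-bits in 10110011010 = 6
A col c satisfies (1434 AND c) == c iff every set bit of c is also set in 1434; each of the 6 set bits of 1434 can independently be on or off in c.
count = 2^6 = 64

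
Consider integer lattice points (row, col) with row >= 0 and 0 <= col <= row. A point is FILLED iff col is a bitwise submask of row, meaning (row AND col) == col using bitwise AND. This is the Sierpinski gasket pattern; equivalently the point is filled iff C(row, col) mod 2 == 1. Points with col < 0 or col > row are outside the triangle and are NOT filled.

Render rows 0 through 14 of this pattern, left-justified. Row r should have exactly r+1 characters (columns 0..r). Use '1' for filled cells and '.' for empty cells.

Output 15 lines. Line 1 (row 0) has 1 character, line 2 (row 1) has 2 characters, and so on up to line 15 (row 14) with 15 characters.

r0=0: 1
r1=1: 11
r2=10: 1.1
r3=11: 1111
r4=100: 1...1
r5=101: 11..11
r6=110: 1.1.1.1
r7=111: 11111111
r8=1000: 1.......1
r9=1001: 11......11
r10=1010: 1.1.....1.1
r11=1011: 1111....1111
r12=1100: 1...1...1...1
r13=1101: 11..11..11..11
r14=1110: 1.1.1.1.1.1.1.1

Answer: 1
11
1.1
1111
1...1
11..11
1.1.1.1
11111111
1.......1
11......11
1.1.....1.1
1111....1111
1...1...1...1
11..11..11..11
1.1.1.1.1.1.1.1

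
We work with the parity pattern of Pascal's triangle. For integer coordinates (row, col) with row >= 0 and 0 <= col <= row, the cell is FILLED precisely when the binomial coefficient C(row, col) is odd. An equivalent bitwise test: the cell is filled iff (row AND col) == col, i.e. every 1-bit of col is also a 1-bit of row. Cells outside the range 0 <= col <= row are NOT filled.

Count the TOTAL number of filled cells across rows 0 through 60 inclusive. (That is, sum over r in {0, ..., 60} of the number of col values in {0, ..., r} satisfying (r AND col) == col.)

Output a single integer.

Answer: 601

Derivation:
r0=0 pc0: +1 =1
r1=1 pc1: +2 =3
r2=10 pc1: +2 =5
r3=11 pc2: +4 =9
r4=100 pc1: +2 =11
r5=101 pc2: +4 =15
r6=110 pc2: +4 =19
r7=111 pc3: +8 =27
r8=1000 pc1: +2 =29
r9=1001 pc2: +4 =33
r10=1010 pc2: +4 =37
r11=1011 pc3: +8 =45
r12=1100 pc2: +4 =49
r13=1101 pc3: +8 =57
r14=1110 pc3: +8 =65
r15=1111 pc4: +16 =81
r16=10000 pc1: +2 =83
r17=10001 pc2: +4 =87
r18=10010 pc2: +4 =91
r19=10011 pc3: +8 =99
r20=10100 pc2: +4 =103
r21=10101 pc3: +8 =111
r22=10110 pc3: +8 =119
r23=10111 pc4: +16 =135
r24=11000 pc2: +4 =139
r25=11001 pc3: +8 =147
r26=11010 pc3: +8 =155
r27=11011 pc4: +16 =171
r28=11100 pc3: +8 =179
r29=11101 pc4: +16 =195
r30=11110 pc4: +16 =211
r31=11111 pc5: +32 =243
r32=100000 pc1: +2 =245
r33=100001 pc2: +4 =249
r34=100010 pc2: +4 =253
r35=100011 pc3: +8 =261
r36=100100 pc2: +4 =265
r37=100101 pc3: +8 =273
r38=100110 pc3: +8 =281
r39=100111 pc4: +16 =297
r40=101000 pc2: +4 =301
r41=101001 pc3: +8 =309
r42=101010 pc3: +8 =317
r43=101011 pc4: +16 =333
r44=101100 pc3: +8 =341
r45=101101 pc4: +16 =357
r46=101110 pc4: +16 =373
r47=101111 pc5: +32 =405
r48=110000 pc2: +4 =409
r49=110001 pc3: +8 =417
r50=110010 pc3: +8 =425
r51=110011 pc4: +16 =441
r52=110100 pc3: +8 =449
r53=110101 pc4: +16 =465
r54=110110 pc4: +16 =481
r55=110111 pc5: +32 =513
r56=111000 pc3: +8 =521
r57=111001 pc4: +16 =537
r58=111010 pc4: +16 =553
r59=111011 pc5: +32 =585
r60=111100 pc4: +16 =601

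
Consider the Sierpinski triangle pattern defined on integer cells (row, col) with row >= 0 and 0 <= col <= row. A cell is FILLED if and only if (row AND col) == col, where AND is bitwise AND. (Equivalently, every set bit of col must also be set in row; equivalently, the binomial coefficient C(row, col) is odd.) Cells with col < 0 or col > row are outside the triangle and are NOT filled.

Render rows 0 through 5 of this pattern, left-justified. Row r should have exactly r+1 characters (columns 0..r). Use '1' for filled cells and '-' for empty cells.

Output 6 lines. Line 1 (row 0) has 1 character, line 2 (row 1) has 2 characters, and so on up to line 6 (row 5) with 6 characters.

Answer: 1
11
1-1
1111
1---1
11--11

Derivation:
r0=0: 1
r1=1: 11
r2=10: 1-1
r3=11: 1111
r4=100: 1---1
r5=101: 11--11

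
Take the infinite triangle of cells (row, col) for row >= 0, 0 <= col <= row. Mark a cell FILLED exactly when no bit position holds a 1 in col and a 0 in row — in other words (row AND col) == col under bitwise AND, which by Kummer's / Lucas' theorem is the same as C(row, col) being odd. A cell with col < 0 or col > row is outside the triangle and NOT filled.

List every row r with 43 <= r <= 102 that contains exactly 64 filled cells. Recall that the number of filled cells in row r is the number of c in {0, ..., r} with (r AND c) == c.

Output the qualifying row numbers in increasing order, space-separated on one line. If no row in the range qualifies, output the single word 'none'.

Answer: 63 95

Derivation:
Row r has 2^popcount(r) filled cells, so we need popcount(r) = log2(64) = 6.
Scan r = 43..102 and keep those with exactly 6 one-bits:
r=43=101011 popcount=4 -> skip
r=44=101100 popcount=3 -> skip
r=45=101101 popcount=4 -> skip
r=46=101110 popcount=4 -> skip
r=47=101111 popcount=5 -> skip
r=48=110000 popcount=2 -> skip
r=49=110001 popcount=3 -> skip
r=50=110010 popcount=3 -> skip
r=51=110011 popcount=4 -> skip
r=52=110100 popcount=3 -> skip
r=53=110101 popcount=4 -> skip
r=54=110110 popcount=4 -> skip
r=55=110111 popcount=5 -> skip
r=56=111000 popcount=3 -> skip
r=57=111001 popcount=4 -> skip
r=58=111010 popcount=4 -> skip
r=59=111011 popcount=5 -> skip
r=60=111100 popcount=4 -> skip
r=61=111101 popcount=5 -> skip
r=62=111110 popcount=5 -> skip
r=63=111111 popcount=6 -> KEEP
r=64=1000000 popcount=1 -> skip
r=65=1000001 popcount=2 -> skip
r=66=1000010 popcount=2 -> skip
r=67=1000011 popcount=3 -> skip
r=68=1000100 popcount=2 -> skip
r=69=1000101 popcount=3 -> skip
r=70=1000110 popcount=3 -> skip
r=71=1000111 popcount=4 -> skip
r=72=1001000 popcount=2 -> skip
r=73=1001001 popcount=3 -> skip
r=74=1001010 popcount=3 -> skip
r=75=1001011 popcount=4 -> skip
r=76=1001100 popcount=3 -> skip
r=77=1001101 popcount=4 -> skip
r=78=1001110 popcount=4 -> skip
r=79=1001111 popcount=5 -> skip
r=80=1010000 popcount=2 -> skip
r=81=1010001 popcount=3 -> skip
r=82=1010010 popcount=3 -> skip
r=83=1010011 popcount=4 -> skip
r=84=1010100 popcount=3 -> skip
r=85=1010101 popcount=4 -> skip
r=86=1010110 popcount=4 -> skip
r=87=1010111 popcount=5 -> skip
r=88=1011000 popcount=3 -> skip
r=89=1011001 popcount=4 -> skip
r=90=1011010 popcount=4 -> skip
r=91=1011011 popcount=5 -> skip
r=92=1011100 popcount=4 -> skip
r=93=1011101 popcount=5 -> skip
r=94=1011110 popcount=5 -> skip
r=95=1011111 popcount=6 -> KEEP
r=96=1100000 popcount=2 -> skip
r=97=1100001 popcount=3 -> skip
r=98=1100010 popcount=3 -> skip
r=99=1100011 popcount=4 -> skip
r=100=1100100 popcount=3 -> skip
r=101=1100101 popcount=4 -> skip
r=102=1100110 popcount=4 -> skip
Kept rows: 63 95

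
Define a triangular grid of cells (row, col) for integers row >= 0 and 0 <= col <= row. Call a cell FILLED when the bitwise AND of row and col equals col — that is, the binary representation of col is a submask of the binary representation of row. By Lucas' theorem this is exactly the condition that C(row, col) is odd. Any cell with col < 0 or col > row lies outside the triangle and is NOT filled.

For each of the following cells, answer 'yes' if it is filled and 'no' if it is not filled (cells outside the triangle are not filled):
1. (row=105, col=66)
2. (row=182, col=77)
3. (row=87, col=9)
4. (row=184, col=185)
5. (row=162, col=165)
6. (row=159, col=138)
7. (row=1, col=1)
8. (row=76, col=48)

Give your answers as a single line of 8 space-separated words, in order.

(105,66): row=0b1101001, col=0b1000010, row AND col = 0b1000000 = 64; 64 != 66 -> empty
(182,77): row=0b10110110, col=0b1001101, row AND col = 0b100 = 4; 4 != 77 -> empty
(87,9): row=0b1010111, col=0b1001, row AND col = 0b1 = 1; 1 != 9 -> empty
(184,185): col outside [0, 184] -> not filled
(162,165): col outside [0, 162] -> not filled
(159,138): row=0b10011111, col=0b10001010, row AND col = 0b10001010 = 138; 138 == 138 -> filled
(1,1): row=0b1, col=0b1, row AND col = 0b1 = 1; 1 == 1 -> filled
(76,48): row=0b1001100, col=0b110000, row AND col = 0b0 = 0; 0 != 48 -> empty

Answer: no no no no no yes yes no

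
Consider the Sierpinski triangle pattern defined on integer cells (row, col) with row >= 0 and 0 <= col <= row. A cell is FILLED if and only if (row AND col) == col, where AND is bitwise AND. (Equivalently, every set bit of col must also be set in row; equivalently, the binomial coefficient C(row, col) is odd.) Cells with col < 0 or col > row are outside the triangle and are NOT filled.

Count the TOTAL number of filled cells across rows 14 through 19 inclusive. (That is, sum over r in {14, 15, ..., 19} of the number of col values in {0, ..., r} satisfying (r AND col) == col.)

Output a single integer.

Answer: 42

Derivation:
r14=1110 pc3: +8 =8
r15=1111 pc4: +16 =24
r16=10000 pc1: +2 =26
r17=10001 pc2: +4 =30
r18=10010 pc2: +4 =34
r19=10011 pc3: +8 =42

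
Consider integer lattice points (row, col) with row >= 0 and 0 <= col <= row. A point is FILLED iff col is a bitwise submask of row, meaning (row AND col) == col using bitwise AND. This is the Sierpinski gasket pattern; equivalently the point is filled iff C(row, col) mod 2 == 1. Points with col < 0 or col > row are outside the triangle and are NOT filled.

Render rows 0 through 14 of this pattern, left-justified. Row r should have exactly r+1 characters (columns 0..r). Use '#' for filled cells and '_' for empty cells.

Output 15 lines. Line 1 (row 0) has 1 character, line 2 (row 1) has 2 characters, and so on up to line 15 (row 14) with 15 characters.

r0=0: #
r1=1: ##
r2=10: #_#
r3=11: ####
r4=100: #___#
r5=101: ##__##
r6=110: #_#_#_#
r7=111: ########
r8=1000: #_______#
r9=1001: ##______##
r10=1010: #_#_____#_#
r11=1011: ####____####
r12=1100: #___#___#___#
r13=1101: ##__##__##__##
r14=1110: #_#_#_#_#_#_#_#

Answer: #
##
#_#
####
#___#
##__##
#_#_#_#
########
#_______#
##______##
#_#_____#_#
####____####
#___#___#___#
##__##__##__##
#_#_#_#_#_#_#_#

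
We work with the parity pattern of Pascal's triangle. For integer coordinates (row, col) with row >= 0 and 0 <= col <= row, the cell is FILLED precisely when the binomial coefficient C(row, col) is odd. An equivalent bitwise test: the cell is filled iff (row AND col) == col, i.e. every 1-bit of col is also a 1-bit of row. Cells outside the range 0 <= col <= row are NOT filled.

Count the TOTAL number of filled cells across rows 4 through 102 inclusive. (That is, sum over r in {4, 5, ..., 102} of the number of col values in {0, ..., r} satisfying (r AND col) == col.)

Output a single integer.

r4=100 pc1: +2 =2
r5=101 pc2: +4 =6
r6=110 pc2: +4 =10
r7=111 pc3: +8 =18
r8=1000 pc1: +2 =20
r9=1001 pc2: +4 =24
r10=1010 pc2: +4 =28
r11=1011 pc3: +8 =36
r12=1100 pc2: +4 =40
r13=1101 pc3: +8 =48
r14=1110 pc3: +8 =56
r15=1111 pc4: +16 =72
r16=10000 pc1: +2 =74
r17=10001 pc2: +4 =78
r18=10010 pc2: +4 =82
r19=10011 pc3: +8 =90
r20=10100 pc2: +4 =94
r21=10101 pc3: +8 =102
r22=10110 pc3: +8 =110
r23=10111 pc4: +16 =126
r24=11000 pc2: +4 =130
r25=11001 pc3: +8 =138
r26=11010 pc3: +8 =146
r27=11011 pc4: +16 =162
r28=11100 pc3: +8 =170
r29=11101 pc4: +16 =186
r30=11110 pc4: +16 =202
r31=11111 pc5: +32 =234
r32=100000 pc1: +2 =236
r33=100001 pc2: +4 =240
r34=100010 pc2: +4 =244
r35=100011 pc3: +8 =252
r36=100100 pc2: +4 =256
r37=100101 pc3: +8 =264
r38=100110 pc3: +8 =272
r39=100111 pc4: +16 =288
r40=101000 pc2: +4 =292
r41=101001 pc3: +8 =300
r42=101010 pc3: +8 =308
r43=101011 pc4: +16 =324
r44=101100 pc3: +8 =332
r45=101101 pc4: +16 =348
r46=101110 pc4: +16 =364
r47=101111 pc5: +32 =396
r48=110000 pc2: +4 =400
r49=110001 pc3: +8 =408
r50=110010 pc3: +8 =416
r51=110011 pc4: +16 =432
r52=110100 pc3: +8 =440
r53=110101 pc4: +16 =456
r54=110110 pc4: +16 =472
r55=110111 pc5: +32 =504
r56=111000 pc3: +8 =512
r57=111001 pc4: +16 =528
r58=111010 pc4: +16 =544
r59=111011 pc5: +32 =576
r60=111100 pc4: +16 =592
r61=111101 pc5: +32 =624
r62=111110 pc5: +32 =656
r63=111111 pc6: +64 =720
r64=1000000 pc1: +2 =722
r65=1000001 pc2: +4 =726
r66=1000010 pc2: +4 =730
r67=1000011 pc3: +8 =738
r68=1000100 pc2: +4 =742
r69=1000101 pc3: +8 =750
r70=1000110 pc3: +8 =758
r71=1000111 pc4: +16 =774
r72=1001000 pc2: +4 =778
r73=1001001 pc3: +8 =786
r74=1001010 pc3: +8 =794
r75=1001011 pc4: +16 =810
r76=1001100 pc3: +8 =818
r77=1001101 pc4: +16 =834
r78=1001110 pc4: +16 =850
r79=1001111 pc5: +32 =882
r80=1010000 pc2: +4 =886
r81=1010001 pc3: +8 =894
r82=1010010 pc3: +8 =902
r83=1010011 pc4: +16 =918
r84=1010100 pc3: +8 =926
r85=1010101 pc4: +16 =942
r86=1010110 pc4: +16 =958
r87=1010111 pc5: +32 =990
r88=1011000 pc3: +8 =998
r89=1011001 pc4: +16 =1014
r90=1011010 pc4: +16 =1030
r91=1011011 pc5: +32 =1062
r92=1011100 pc4: +16 =1078
r93=1011101 pc5: +32 =1110
r94=1011110 pc5: +32 =1142
r95=1011111 pc6: +64 =1206
r96=1100000 pc2: +4 =1210
r97=1100001 pc3: +8 =1218
r98=1100010 pc3: +8 =1226
r99=1100011 pc4: +16 =1242
r100=1100100 pc3: +8 =1250
r101=1100101 pc4: +16 =1266
r102=1100110 pc4: +16 =1282

Answer: 1282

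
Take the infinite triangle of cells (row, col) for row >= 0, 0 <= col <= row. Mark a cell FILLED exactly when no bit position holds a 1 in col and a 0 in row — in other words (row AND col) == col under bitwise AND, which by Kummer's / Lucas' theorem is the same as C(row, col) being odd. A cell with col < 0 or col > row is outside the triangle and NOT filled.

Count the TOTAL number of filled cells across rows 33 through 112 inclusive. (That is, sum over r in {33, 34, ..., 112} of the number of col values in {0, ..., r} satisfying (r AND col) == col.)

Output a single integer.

r33=100001 pc2: +4 =4
r34=100010 pc2: +4 =8
r35=100011 pc3: +8 =16
r36=100100 pc2: +4 =20
r37=100101 pc3: +8 =28
r38=100110 pc3: +8 =36
r39=100111 pc4: +16 =52
r40=101000 pc2: +4 =56
r41=101001 pc3: +8 =64
r42=101010 pc3: +8 =72
r43=101011 pc4: +16 =88
r44=101100 pc3: +8 =96
r45=101101 pc4: +16 =112
r46=101110 pc4: +16 =128
r47=101111 pc5: +32 =160
r48=110000 pc2: +4 =164
r49=110001 pc3: +8 =172
r50=110010 pc3: +8 =180
r51=110011 pc4: +16 =196
r52=110100 pc3: +8 =204
r53=110101 pc4: +16 =220
r54=110110 pc4: +16 =236
r55=110111 pc5: +32 =268
r56=111000 pc3: +8 =276
r57=111001 pc4: +16 =292
r58=111010 pc4: +16 =308
r59=111011 pc5: +32 =340
r60=111100 pc4: +16 =356
r61=111101 pc5: +32 =388
r62=111110 pc5: +32 =420
r63=111111 pc6: +64 =484
r64=1000000 pc1: +2 =486
r65=1000001 pc2: +4 =490
r66=1000010 pc2: +4 =494
r67=1000011 pc3: +8 =502
r68=1000100 pc2: +4 =506
r69=1000101 pc3: +8 =514
r70=1000110 pc3: +8 =522
r71=1000111 pc4: +16 =538
r72=1001000 pc2: +4 =542
r73=1001001 pc3: +8 =550
r74=1001010 pc3: +8 =558
r75=1001011 pc4: +16 =574
r76=1001100 pc3: +8 =582
r77=1001101 pc4: +16 =598
r78=1001110 pc4: +16 =614
r79=1001111 pc5: +32 =646
r80=1010000 pc2: +4 =650
r81=1010001 pc3: +8 =658
r82=1010010 pc3: +8 =666
r83=1010011 pc4: +16 =682
r84=1010100 pc3: +8 =690
r85=1010101 pc4: +16 =706
r86=1010110 pc4: +16 =722
r87=1010111 pc5: +32 =754
r88=1011000 pc3: +8 =762
r89=1011001 pc4: +16 =778
r90=1011010 pc4: +16 =794
r91=1011011 pc5: +32 =826
r92=1011100 pc4: +16 =842
r93=1011101 pc5: +32 =874
r94=1011110 pc5: +32 =906
r95=1011111 pc6: +64 =970
r96=1100000 pc2: +4 =974
r97=1100001 pc3: +8 =982
r98=1100010 pc3: +8 =990
r99=1100011 pc4: +16 =1006
r100=1100100 pc3: +8 =1014
r101=1100101 pc4: +16 =1030
r102=1100110 pc4: +16 =1046
r103=1100111 pc5: +32 =1078
r104=1101000 pc3: +8 =1086
r105=1101001 pc4: +16 =1102
r106=1101010 pc4: +16 =1118
r107=1101011 pc5: +32 =1150
r108=1101100 pc4: +16 =1166
r109=1101101 pc5: +32 =1198
r110=1101110 pc5: +32 =1230
r111=1101111 pc6: +64 =1294
r112=1110000 pc3: +8 =1302

Answer: 1302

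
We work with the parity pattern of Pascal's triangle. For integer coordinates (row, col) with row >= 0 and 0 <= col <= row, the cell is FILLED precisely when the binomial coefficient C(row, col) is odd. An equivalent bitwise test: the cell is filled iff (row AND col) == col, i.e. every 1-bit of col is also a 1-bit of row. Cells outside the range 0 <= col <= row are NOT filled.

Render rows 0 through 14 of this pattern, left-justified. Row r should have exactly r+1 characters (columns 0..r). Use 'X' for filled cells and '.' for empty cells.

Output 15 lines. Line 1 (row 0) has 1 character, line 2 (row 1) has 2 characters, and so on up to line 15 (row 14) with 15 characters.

Answer: X
XX
X.X
XXXX
X...X
XX..XX
X.X.X.X
XXXXXXXX
X.......X
XX......XX
X.X.....X.X
XXXX....XXXX
X...X...X...X
XX..XX..XX..XX
X.X.X.X.X.X.X.X

Derivation:
r0=0: X
r1=1: XX
r2=10: X.X
r3=11: XXXX
r4=100: X...X
r5=101: XX..XX
r6=110: X.X.X.X
r7=111: XXXXXXXX
r8=1000: X.......X
r9=1001: XX......XX
r10=1010: X.X.....X.X
r11=1011: XXXX....XXXX
r12=1100: X...X...X...X
r13=1101: XX..XX..XX..XX
r14=1110: X.X.X.X.X.X.X.X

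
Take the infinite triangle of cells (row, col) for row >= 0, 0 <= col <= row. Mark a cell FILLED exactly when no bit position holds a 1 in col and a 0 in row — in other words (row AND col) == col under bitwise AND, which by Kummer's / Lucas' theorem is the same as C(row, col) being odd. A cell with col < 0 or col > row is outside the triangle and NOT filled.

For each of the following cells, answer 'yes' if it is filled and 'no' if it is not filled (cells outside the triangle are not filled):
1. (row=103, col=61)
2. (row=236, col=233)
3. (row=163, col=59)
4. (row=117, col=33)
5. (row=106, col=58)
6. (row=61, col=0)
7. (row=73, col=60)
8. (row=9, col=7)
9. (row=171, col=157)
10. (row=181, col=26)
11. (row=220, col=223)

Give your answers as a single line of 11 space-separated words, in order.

Answer: no no no yes no yes no no no no no

Derivation:
(103,61): row=0b1100111, col=0b111101, row AND col = 0b100101 = 37; 37 != 61 -> empty
(236,233): row=0b11101100, col=0b11101001, row AND col = 0b11101000 = 232; 232 != 233 -> empty
(163,59): row=0b10100011, col=0b111011, row AND col = 0b100011 = 35; 35 != 59 -> empty
(117,33): row=0b1110101, col=0b100001, row AND col = 0b100001 = 33; 33 == 33 -> filled
(106,58): row=0b1101010, col=0b111010, row AND col = 0b101010 = 42; 42 != 58 -> empty
(61,0): row=0b111101, col=0b0, row AND col = 0b0 = 0; 0 == 0 -> filled
(73,60): row=0b1001001, col=0b111100, row AND col = 0b1000 = 8; 8 != 60 -> empty
(9,7): row=0b1001, col=0b111, row AND col = 0b1 = 1; 1 != 7 -> empty
(171,157): row=0b10101011, col=0b10011101, row AND col = 0b10001001 = 137; 137 != 157 -> empty
(181,26): row=0b10110101, col=0b11010, row AND col = 0b10000 = 16; 16 != 26 -> empty
(220,223): col outside [0, 220] -> not filled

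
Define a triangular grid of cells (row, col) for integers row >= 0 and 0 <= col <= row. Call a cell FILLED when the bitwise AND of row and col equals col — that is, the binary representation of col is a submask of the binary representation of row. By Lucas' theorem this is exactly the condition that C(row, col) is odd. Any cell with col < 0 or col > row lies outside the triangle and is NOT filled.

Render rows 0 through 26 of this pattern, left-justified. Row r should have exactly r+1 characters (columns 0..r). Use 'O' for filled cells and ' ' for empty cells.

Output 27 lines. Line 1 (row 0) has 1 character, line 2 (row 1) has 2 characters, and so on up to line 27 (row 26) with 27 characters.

Answer: O
OO
O O
OOOO
O   O
OO  OO
O O O O
OOOOOOOO
O       O
OO      OO
O O     O O
OOOO    OOOO
O   O   O   O
OO  OO  OO  OO
O O O O O O O O
OOOOOOOOOOOOOOOO
O               O
OO              OO
O O             O O
OOOO            OOOO
O   O           O   O
OO  OO          OO  OO
O O O O         O O O O
OOOOOOOO        OOOOOOOO
O       O       O       O
OO      OO      OO      OO
O O     O O     O O     O O

Derivation:
r0=0: O
r1=1: OO
r2=10: O O
r3=11: OOOO
r4=100: O   O
r5=101: OO  OO
r6=110: O O O O
r7=111: OOOOOOOO
r8=1000: O       O
r9=1001: OO      OO
r10=1010: O O     O O
r11=1011: OOOO    OOOO
r12=1100: O   O   O   O
r13=1101: OO  OO  OO  OO
r14=1110: O O O O O O O O
r15=1111: OOOOOOOOOOOOOOOO
r16=10000: O               O
r17=10001: OO              OO
r18=10010: O O             O O
r19=10011: OOOO            OOOO
r20=10100: O   O           O   O
r21=10101: OO  OO          OO  OO
r22=10110: O O O O         O O O O
r23=10111: OOOOOOOO        OOOOOOOO
r24=11000: O       O       O       O
r25=11001: OO      OO      OO      OO
r26=11010: O O     O O     O O     O O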